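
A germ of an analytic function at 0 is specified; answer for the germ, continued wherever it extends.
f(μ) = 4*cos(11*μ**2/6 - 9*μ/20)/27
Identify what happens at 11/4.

The point is a regular point.

There is no denominator, hence no pole anywhere.
The factor cos(11*μ**2/6 - 9*μ/20) is entire.
So the germ continues analytically to 11/4.


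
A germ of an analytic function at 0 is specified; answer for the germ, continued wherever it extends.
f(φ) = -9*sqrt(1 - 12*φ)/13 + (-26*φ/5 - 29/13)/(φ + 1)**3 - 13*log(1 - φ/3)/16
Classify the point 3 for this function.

The point is a logarithmic branch point.

The term (-13/16)*log(1 - φ/(3)) has argument 1 - 3/(3) = 0 at 3: a logarithmic (infinitely-sheeted) branch point; the remaining terms are analytic or single-valued there.


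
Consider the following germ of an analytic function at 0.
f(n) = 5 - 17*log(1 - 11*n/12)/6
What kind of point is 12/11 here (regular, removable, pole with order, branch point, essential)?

The term (-17/6)*log(1 - n/(12/11)) has argument 1 - 12/11/(12/11) = 0 at 12/11: a logarithmic (infinitely-sheeted) branch point; the remaining terms are analytic or single-valued there.

The point is a logarithmic branch point.


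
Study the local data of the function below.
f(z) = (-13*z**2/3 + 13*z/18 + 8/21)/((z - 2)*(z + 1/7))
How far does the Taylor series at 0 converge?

The radius of convergence is 1/7.

Denominator factor (z - 2): pole of order 1 at 2, modulus 2.
Denominator factor (z + 1/7): pole of order 1 at -1/7, modulus 1/7.
The radius of convergence is the smallest modulus among the singular points: 1/7.


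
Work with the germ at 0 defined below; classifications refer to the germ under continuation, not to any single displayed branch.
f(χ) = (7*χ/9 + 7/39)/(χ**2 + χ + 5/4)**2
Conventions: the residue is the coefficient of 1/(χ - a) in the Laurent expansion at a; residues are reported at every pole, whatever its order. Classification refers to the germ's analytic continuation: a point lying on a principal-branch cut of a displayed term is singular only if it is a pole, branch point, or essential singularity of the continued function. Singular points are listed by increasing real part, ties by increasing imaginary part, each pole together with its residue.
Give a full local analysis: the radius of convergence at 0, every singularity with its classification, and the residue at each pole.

Denominator factor (χ**2 + χ + 5/4)^2: discriminant -4, complex-conjugate roots (-1/2) + (1)*i and (-1/2) - (1)*i; poles of order 2, moduli (1/2)*sqrt(5) and (1/2)*sqrt(5).
The radius of convergence is the smallest modulus among the singular points: (1/2)*sqrt(5).
The factor χ**2 + χ + 5/4 splits as (χ - a)(χ - a') with a = (-1/2) - (1)*i, a' = (-1/2) + (1)*i. At the order-2 pole a set g(χ) = (χ - a)^2*f(χ) = [7*χ/9 + 7/39] / (χ - a')^2.
Order-2 pole: residue = g'(a); g'((-1/2) - (1)*i) = -(49/936)*i, so the residue is -(49/936)*i.
The factor χ**2 + χ + 5/4 splits as (χ - a)(χ - a') with a = (-1/2) + (1)*i, a' = (-1/2) - (1)*i. At the order-2 pole a set g(χ) = (χ - a)^2*f(χ) = [7*χ/9 + 7/39] / (χ - a')^2.
Order-2 pole: residue = g'(a); g'((-1/2) + (1)*i) = (49/936)*i, so the residue is (49/936)*i.
List the singular points by increasing real part (a conjugate pair: the negative imaginary part first).

Radius of convergence at 0: (1/2)*sqrt(5).
At (-1/2) - (1)*i: a pole of order 2; residue -(49/936)*i.
At (-1/2) + (1)*i: a pole of order 2; residue (49/936)*i.


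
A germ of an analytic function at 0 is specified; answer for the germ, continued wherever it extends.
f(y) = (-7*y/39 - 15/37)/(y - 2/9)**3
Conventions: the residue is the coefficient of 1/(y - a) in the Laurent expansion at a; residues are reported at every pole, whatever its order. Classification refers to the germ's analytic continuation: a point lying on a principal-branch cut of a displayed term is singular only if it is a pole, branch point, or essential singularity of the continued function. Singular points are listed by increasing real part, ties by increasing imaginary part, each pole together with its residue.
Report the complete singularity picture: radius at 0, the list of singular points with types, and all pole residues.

Denominator factor (y - 2/9)^3: pole of order 3 at 2/9, modulus 2/9.
The radius of convergence is the smallest modulus among the singular points: 2/9.
At the order-3 pole 2/9 set g(y) = (y - (2/9))^3*f(y) = -7*y/39 - 15/37.
Order-3 pole: residue = g''(a)/2; g''(2/9) = 0, so the residue is 0.

Radius of convergence at 0: 2/9.
At 2/9: a pole of order 3; residue 0.


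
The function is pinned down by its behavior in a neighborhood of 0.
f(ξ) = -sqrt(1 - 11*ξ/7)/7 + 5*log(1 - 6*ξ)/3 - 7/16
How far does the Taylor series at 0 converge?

Branch term (5/3)*log(1 - ξ/(1/6)): its argument vanishes at ξ = 1/6, a logarithmic branch point, modulus 1/6.
Branch term (-1/7)*sqrt(1 - ξ/(7/11)): its argument vanishes at ξ = 7/11, a square-root branch point, modulus 7/11.
The radius of convergence is the smallest modulus among the singular points: 1/6.

The radius of convergence is 1/6.


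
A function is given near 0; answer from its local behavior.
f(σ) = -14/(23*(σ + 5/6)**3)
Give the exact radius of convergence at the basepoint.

Denominator factor (σ + 5/6)^3: pole of order 3 at -5/6, modulus 5/6.
The radius of convergence is the smallest modulus among the singular points: 5/6.

The radius of convergence is 5/6.


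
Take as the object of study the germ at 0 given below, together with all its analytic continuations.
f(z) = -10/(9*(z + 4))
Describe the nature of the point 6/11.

Denominator factors: z + 4 = 50/11 at z = 6/11 — none vanishes.
So the germ continues analytically to 6/11.

The point is a regular point.


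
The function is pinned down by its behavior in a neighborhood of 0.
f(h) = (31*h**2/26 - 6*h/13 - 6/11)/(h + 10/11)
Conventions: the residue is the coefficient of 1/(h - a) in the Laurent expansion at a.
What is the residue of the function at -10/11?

At the order-1 pole -10/11 set g(h) = (h - (-10/11))*f(h) = 31*h**2/26 - 6*h/13 - 6/11.
Simple pole: residue = g(a) at a = -10/11, which is 104/121.

The residue is 104/121.


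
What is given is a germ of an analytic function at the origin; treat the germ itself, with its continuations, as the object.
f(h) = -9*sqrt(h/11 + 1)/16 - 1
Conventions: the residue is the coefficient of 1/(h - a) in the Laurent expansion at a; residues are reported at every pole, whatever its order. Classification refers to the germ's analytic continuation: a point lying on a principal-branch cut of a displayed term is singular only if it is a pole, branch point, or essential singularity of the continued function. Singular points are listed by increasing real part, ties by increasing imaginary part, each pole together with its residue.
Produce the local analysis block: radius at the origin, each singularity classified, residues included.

Branch term (-9/16)*sqrt(1 - h/(-11)): its argument vanishes at h = -11, a square-root branch point, modulus 11.
The radius of convergence is the smallest modulus among the singular points: 11.

Radius of convergence at 0: 11.
At -11: an algebraic (square-root) branch point.


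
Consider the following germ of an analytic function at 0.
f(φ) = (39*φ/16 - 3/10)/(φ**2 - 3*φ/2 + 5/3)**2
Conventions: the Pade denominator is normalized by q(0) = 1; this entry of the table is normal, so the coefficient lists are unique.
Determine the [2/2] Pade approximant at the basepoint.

The Pade approximant has numerator coefficients [-27/250, 9995341329/12177734000, 1401547131/3044433500]; denominator coefficients [1, -38813223/30444335, 650706987/608886700].

Taylor coefficients needed (expand at 0): a_0 = -27/250, a_1 = 6831/10000, a_2 = 72333/50000, a_3 = 1114317/1000000, a_4 = -31347/250000.
Write the denominator as Q(φ) = 1 + q1*φ + q2*φ^2. Requiring Q*f - P = O(φ^5) with deg P <= 2 kills the coefficients of φ^3..φ^4 in Q*f:
  φ^3: a_3 + q1*a_2 + q2*a_1 = 0, i.e. 1114317/1000000 + (72333/50000)*q1 + (6831/10000)*q2 = 0.
  φ^4: a_4 + q1*a_3 + q2*a_2 = 0, i.e. -31347/250000 + (1114317/1000000)*q1 + (72333/50000)*q2 = 0.
Solving this linear system: q1 = -38813223/30444335, q2 = 650706987/608886700.
The numerator is Q*f truncated at degree 2: P0 = a_0 = -27/250; P1 = a_1 + q1*a_0 = 9995341329/12177734000; P2 = a_2 + q1*a_1 + q2*a_0 = 1401547131/3044433500.


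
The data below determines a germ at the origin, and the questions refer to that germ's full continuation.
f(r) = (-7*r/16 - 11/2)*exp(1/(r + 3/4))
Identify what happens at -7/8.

The point is a regular point.

There is no denominator, hence no pole anywhere.
The essential point of exp(1/(r - (-3/4))) is -3/4, not -7/8.
So the germ continues analytically to -7/8.


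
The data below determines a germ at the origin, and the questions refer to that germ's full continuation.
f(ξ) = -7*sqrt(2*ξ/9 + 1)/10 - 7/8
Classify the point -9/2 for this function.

The point is an algebraic (square-root) branch point.

The term (-7/10)*sqrt(1 - ξ/(-9/2)) has argument 1 - -9/2/(-9/2) = 0 at -9/2: a square-root (algebraic, two-sheeted) branch point; the remaining terms are analytic or single-valued there.


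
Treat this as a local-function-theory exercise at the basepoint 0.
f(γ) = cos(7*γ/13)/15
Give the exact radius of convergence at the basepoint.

The factor cos(7*γ/13) is entire and contributes no finite singular point.
The polynomial part has no poles.
No finite singular points: the Taylor series at 0 converges everywhere.

The radius of convergence is infinite.


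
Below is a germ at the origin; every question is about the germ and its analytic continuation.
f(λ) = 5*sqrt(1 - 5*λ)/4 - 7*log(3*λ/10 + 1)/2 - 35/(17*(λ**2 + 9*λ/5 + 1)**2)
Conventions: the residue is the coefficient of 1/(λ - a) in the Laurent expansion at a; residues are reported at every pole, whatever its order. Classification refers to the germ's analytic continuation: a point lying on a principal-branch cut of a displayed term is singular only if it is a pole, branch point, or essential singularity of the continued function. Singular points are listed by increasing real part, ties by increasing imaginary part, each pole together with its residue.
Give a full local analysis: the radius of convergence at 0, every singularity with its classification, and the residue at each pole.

Denominator factor (λ**2 + 9*λ/5 + 1)^2: discriminant -19/25, complex-conjugate roots (-9/10) + ((1/10)*sqrt(19))*i and (-9/10) - ((1/10)*sqrt(19))*i; poles of order 2, moduli 1 and 1.
Branch term (-7/2)*log(1 - λ/(-10/3)): its argument vanishes at λ = -10/3, a logarithmic branch point, modulus 10/3.
Branch term (5/4)*sqrt(1 - λ/(1/5)): its argument vanishes at λ = 1/5, a square-root branch point, modulus 1/5.
The radius of convergence is the smallest modulus among the singular points: 1/5.
The branch terms are analytic at (-9/10) - ((1/10)*sqrt(19))*i and contribute nothing to the residue; only the rational part matters.
The factor λ**2 + 9*λ/5 + 1 splits as (λ - a)(λ - a') with a = (-9/10) - ((1/10)*sqrt(19))*i, a' = (-9/10) + ((1/10)*sqrt(19))*i. At the order-2 pole a set g(λ) = (λ - a)^2*(rational part) = [-35/17] / (λ - a')^2.
Order-2 pole: residue = g'(a); g'((-9/10) - ((1/10)*sqrt(19))*i) = -((8750/6137)*sqrt(19))*i, so the residue is -((8750/6137)*sqrt(19))*i.
The branch terms are analytic at (-9/10) + ((1/10)*sqrt(19))*i and contribute nothing to the residue; only the rational part matters.
The factor λ**2 + 9*λ/5 + 1 splits as (λ - a)(λ - a') with a = (-9/10) + ((1/10)*sqrt(19))*i, a' = (-9/10) - ((1/10)*sqrt(19))*i. At the order-2 pole a set g(λ) = (λ - a)^2*(rational part) = [-35/17] / (λ - a')^2.
Order-2 pole: residue = g'(a); g'((-9/10) + ((1/10)*sqrt(19))*i) = ((8750/6137)*sqrt(19))*i, so the residue is ((8750/6137)*sqrt(19))*i.
List the singular points by increasing real part (a conjugate pair: the negative imaginary part first).

Radius of convergence at 0: 1/5.
At -10/3: a logarithmic branch point.
At (-9/10) - ((1/10)*sqrt(19))*i: a pole of order 2; residue -((8750/6137)*sqrt(19))*i.
At (-9/10) + ((1/10)*sqrt(19))*i: a pole of order 2; residue ((8750/6137)*sqrt(19))*i.
At 1/5: an algebraic (square-root) branch point.


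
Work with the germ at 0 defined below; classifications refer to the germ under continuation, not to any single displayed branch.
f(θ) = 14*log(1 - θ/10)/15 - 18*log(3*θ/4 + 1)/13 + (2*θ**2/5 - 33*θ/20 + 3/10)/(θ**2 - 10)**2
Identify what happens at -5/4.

The point is a regular point.

Denominator factors: θ**2 - 10 = -135/16 at θ = -5/4 — none vanishes.
Branch term log(1 - θ/(-4/3)): argument at -5/4 is 1/16, nonzero, so -5/4 is not its branch point (a point on a principal cut is still regular for the continued germ).
Branch term log(1 - θ/(10)): argument at -5/4 is 9/8, nonzero, so -5/4 is not its branch point (a point on a principal cut is still regular for the continued germ).
So the germ continues analytically to -5/4.


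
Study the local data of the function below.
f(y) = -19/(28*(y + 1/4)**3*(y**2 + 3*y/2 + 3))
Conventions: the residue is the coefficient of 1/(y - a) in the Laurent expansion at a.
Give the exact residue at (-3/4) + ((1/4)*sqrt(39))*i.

The factor y**2 + 3*y/2 + 3 splits as (y - a)(y - a') with a = (-3/4) + ((1/4)*sqrt(39))*i, a' = (-3/4) - ((1/4)*sqrt(39))*i. At the order-1 pole a set g(y) = (y - a)*f(y) = [-19/(28*(y + 1/4)**3)] / (y - a').
Simple pole: residue = g(a) at a = (-3/4) + ((1/4)*sqrt(39))*i, which is (-16416/556549) + ((137408/21705411)*sqrt(39))*i.

The residue is (-16416/556549) + ((137408/21705411)*sqrt(39))*i.


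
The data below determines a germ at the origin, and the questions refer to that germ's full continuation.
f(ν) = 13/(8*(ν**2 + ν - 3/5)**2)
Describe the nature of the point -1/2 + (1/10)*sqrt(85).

The denominator factor ν**2 + ν - 3/5 vanishes at -1/2 + (1/10)*sqrt(85) and appears to the power 2; the numerator there equals 13/8, nonzero, and no other factor vanishes.
Hence a pole whose order is the multiplicity, 2.

The point is a pole of order 2.


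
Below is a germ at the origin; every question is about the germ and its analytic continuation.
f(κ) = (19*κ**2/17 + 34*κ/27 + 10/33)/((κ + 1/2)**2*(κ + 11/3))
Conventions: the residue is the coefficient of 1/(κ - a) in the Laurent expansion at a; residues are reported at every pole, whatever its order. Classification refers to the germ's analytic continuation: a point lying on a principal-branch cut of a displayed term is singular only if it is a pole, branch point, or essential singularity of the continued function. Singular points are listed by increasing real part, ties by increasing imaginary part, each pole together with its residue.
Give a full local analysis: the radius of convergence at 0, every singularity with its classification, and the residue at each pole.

Radius of convergence at 0: 1/2.
At -11/3: a pole of order 1; residue 649012/607563.
At -1/2: a pole of order 2; residue 30029/607563.

Denominator factor (κ + 11/3): pole of order 1 at -11/3, modulus 11/3.
Denominator factor (κ + 1/2)^2: pole of order 2 at -1/2, modulus 1/2.
The radius of convergence is the smallest modulus among the singular points: 1/2.
At the order-1 pole -11/3 set g(κ) = (κ - (-11/3))*f(κ) = (19*κ**2/17 + 34*κ/27 + 10/33)/(κ + 1/2)**2.
Simple pole: residue = g(a) at a = -11/3, which is 649012/607563.
At the order-2 pole -1/2 set g(κ) = (κ - (-1/2))^2*f(κ) = (19*κ**2/17 + 34*κ/27 + 10/33)/(κ + 11/3).
Order-2 pole: residue = g'(a); g'(-1/2) = 30029/607563, so the residue is 30029/607563.
List the singular points by increasing real part (a conjugate pair: the negative imaginary part first).


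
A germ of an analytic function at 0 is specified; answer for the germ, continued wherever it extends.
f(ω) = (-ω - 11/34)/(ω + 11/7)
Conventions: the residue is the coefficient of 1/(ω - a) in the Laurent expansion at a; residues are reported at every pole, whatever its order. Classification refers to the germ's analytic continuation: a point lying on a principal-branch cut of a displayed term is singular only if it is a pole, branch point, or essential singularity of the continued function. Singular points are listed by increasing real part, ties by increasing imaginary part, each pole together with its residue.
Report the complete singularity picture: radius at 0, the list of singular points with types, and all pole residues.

Radius of convergence at 0: 11/7.
At -11/7: a pole of order 1; residue 297/238.

Denominator factor (ω + 11/7): pole of order 1 at -11/7, modulus 11/7.
The radius of convergence is the smallest modulus among the singular points: 11/7.
At the order-1 pole -11/7 set g(ω) = (ω - (-11/7))*f(ω) = -ω - 11/34.
Simple pole: residue = g(a) at a = -11/7, which is 297/238.


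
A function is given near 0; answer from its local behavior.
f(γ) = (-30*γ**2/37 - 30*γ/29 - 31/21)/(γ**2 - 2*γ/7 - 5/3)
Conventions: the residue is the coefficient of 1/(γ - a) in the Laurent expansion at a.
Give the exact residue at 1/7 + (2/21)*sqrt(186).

The factor γ**2 - 2*γ/7 - 5/3 splits as (γ - a)(γ - a') with a = 1/7 + (2/21)*sqrt(186), a' = 1/7 - (2/21)*sqrt(186). At the order-1 pole a set g(γ) = (γ - a)*f(γ) = [-30*γ**2/37 - 30*γ/29 - 31/21] / (γ - a').
Simple pole: residue = g(a) at a = 1/7 + (2/21)*sqrt(186), which is -4755/7511 - (474521/5588184)*sqrt(186).

The residue is -4755/7511 - (474521/5588184)*sqrt(186).


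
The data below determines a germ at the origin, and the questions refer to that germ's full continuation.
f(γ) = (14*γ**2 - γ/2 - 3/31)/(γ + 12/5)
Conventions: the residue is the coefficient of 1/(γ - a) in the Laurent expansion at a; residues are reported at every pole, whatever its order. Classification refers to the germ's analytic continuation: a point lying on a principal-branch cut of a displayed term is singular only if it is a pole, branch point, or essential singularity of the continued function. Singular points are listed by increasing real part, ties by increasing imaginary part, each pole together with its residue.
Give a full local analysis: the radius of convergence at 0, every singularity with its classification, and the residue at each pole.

Denominator factor (γ + 12/5): pole of order 1 at -12/5, modulus 12/5.
The radius of convergence is the smallest modulus among the singular points: 12/5.
At the order-1 pole -12/5 set g(γ) = (γ - (-12/5))*f(γ) = 14*γ**2 - γ/2 - 3/31.
Simple pole: residue = g(a) at a = -12/5, which is 63351/775.

Radius of convergence at 0: 12/5.
At -12/5: a pole of order 1; residue 63351/775.


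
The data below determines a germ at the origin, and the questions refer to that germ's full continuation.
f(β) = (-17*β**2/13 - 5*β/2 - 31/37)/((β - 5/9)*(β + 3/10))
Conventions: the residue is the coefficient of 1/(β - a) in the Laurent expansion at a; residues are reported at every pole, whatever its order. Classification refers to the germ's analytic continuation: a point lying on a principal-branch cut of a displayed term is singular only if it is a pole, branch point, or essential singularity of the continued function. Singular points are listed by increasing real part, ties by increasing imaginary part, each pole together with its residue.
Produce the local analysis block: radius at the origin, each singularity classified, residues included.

Denominator factor (β + 3/10): pole of order 1 at -3/10, modulus 3/10.
Denominator factor (β - 5/9): pole of order 1 at 5/9, modulus 5/9.
The radius of convergence is the smallest modulus among the singular points: 3/10.
At the order-1 pole -3/10 set g(β) = (β - (-3/10))*f(β) = (-17*β**2/13 - 5*β/2 - 31/37)/(β - 5/9).
Simple pole: residue = g(a) at a = -3/10, which is 44487/185185.
At the order-1 pole 5/9 set g(β) = (β - (5/9))*f(β) = (-17*β**2/13 - 5*β/2 - 31/37)/(β + 3/10).
Simple pole: residue = g(a) at a = 5/9, which is -1024805/333333.
List the singular points by increasing real part (a conjugate pair: the negative imaginary part first).

Radius of convergence at 0: 3/10.
At -3/10: a pole of order 1; residue 44487/185185.
At 5/9: a pole of order 1; residue -1024805/333333.


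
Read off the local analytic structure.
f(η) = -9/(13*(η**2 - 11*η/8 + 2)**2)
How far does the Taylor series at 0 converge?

The radius of convergence is sqrt(2).

Denominator factor (η**2 - 11*η/8 + 2)^2: discriminant -391/64, complex-conjugate roots (11/16) + ((1/16)*sqrt(391))*i and (11/16) - ((1/16)*sqrt(391))*i; poles of order 2, moduli sqrt(2) and sqrt(2).
The radius of convergence is the smallest modulus among the singular points: sqrt(2).


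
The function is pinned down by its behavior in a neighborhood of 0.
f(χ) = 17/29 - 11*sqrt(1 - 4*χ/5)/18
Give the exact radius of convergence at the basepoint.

Branch term (-11/18)*sqrt(1 - χ/(5/4)): its argument vanishes at χ = 5/4, a square-root branch point, modulus 5/4.
The radius of convergence is the smallest modulus among the singular points: 5/4.

The radius of convergence is 5/4.


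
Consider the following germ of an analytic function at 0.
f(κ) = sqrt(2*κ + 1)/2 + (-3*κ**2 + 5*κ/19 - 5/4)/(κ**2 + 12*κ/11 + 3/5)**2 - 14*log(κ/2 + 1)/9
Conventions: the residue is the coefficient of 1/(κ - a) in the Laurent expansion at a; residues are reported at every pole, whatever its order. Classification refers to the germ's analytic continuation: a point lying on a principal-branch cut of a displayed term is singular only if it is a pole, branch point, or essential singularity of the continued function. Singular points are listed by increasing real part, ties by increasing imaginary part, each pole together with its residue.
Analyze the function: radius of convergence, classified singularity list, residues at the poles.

Radius of convergence at 0: 1/2.
At -2: a logarithmic branch point.
At (-6/11) - ((1/55)*sqrt(915))*i: a pole of order 2; residue -((1615229/10180656)*sqrt(915))*i.
At (-6/11) + ((1/55)*sqrt(915))*i: a pole of order 2; residue ((1615229/10180656)*sqrt(915))*i.
At -1/2: an algebraic (square-root) branch point.


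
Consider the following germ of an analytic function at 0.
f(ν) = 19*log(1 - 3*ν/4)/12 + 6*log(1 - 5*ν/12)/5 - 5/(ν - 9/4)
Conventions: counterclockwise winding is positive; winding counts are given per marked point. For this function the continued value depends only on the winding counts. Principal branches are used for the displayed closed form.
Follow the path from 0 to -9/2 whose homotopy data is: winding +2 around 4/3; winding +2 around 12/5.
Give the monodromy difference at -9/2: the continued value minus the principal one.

Continued minus principal equals (167/15)*pi*i.

The rational part is single-valued and drops out of the difference; each branch term changes only by its own monodromy.
(19/12)*log(1 - ν/(4/3)): each positive loop around 4/3 adds 2*pi*i to the log, so winding +2 contributes (19/12)*(2)*2*pi*i = (19/3)*pi*i.
(6/5)*log(1 - ν/(12/5)): each positive loop around 12/5 adds 2*pi*i to the log, so winding +2 contributes (6/5)*(2)*2*pi*i = (24/5)*pi*i.
Summing the contributions at ν = -9/2 gives (167/15)*pi*i.


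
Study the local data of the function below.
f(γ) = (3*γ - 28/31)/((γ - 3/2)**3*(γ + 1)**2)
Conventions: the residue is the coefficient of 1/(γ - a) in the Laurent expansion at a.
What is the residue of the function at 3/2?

At the order-3 pole 3/2 set g(γ) = (γ - (3/2))^3*f(γ) = (3*γ - 28/31)/(γ + 1)**2.
Order-3 pole: residue = g''(a)/2; g''(3/2) = -4176/19375, so the residue is -2088/19375.

The residue is -2088/19375.


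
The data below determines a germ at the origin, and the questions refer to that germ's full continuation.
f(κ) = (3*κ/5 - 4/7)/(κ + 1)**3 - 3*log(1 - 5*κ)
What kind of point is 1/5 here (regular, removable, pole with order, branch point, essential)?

The term (-3)*log(1 - κ/(1/5)) has argument 1 - 1/5/(1/5) = 0 at 1/5: a logarithmic (infinitely-sheeted) branch point; the remaining terms are analytic or single-valued there.

The point is a logarithmic branch point.


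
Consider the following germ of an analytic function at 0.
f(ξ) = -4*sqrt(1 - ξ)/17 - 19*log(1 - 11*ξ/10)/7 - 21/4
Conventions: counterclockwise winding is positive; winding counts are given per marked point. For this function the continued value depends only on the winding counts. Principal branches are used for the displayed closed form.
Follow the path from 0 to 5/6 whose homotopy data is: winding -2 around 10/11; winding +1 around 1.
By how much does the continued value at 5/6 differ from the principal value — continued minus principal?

Continued minus principal equals ((4/51)*sqrt(6)) + ((76/7)*pi)*i.

The rational part is single-valued and drops out of the difference; each branch term changes only by its own monodromy.
(-19/7)*log(1 - ξ/(10/11)): each positive loop around 10/11 adds 2*pi*i to the log, so winding -2 contributes (-19/7)*(-2)*2*pi*i = (76/7)*pi*i.
(-4/17)*sqrt(1 - ξ/(1)): winding +1 is odd, the square root flips sign, contributing -2*(-4/17)*sqrt(1 - (5/6)/(1)) = -2*(-4/17)*sqrt(1/6) = (4/51)*sqrt(6).
Summing the contributions at ξ = 5/6 gives ((4/51)*sqrt(6)) + ((76/7)*pi)*i.


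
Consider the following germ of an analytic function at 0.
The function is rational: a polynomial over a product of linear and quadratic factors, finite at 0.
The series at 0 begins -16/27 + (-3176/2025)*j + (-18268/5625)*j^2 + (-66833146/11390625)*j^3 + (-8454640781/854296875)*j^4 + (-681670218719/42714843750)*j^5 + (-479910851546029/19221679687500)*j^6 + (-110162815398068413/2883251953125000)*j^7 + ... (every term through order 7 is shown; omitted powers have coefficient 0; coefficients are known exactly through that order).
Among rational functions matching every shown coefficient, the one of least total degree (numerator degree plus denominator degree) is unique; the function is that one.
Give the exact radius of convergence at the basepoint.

No rational of total degree below 4 reproduces all 8 coefficients; solving the [0/4] Pade equations on them gives f(j) = 5/(3*(j - 3/4)**2*(j**2 - j/10 - 5)), whose expansion matches every shown term.
Denominator factor (j - 3/4)^2: pole of order 2 at 3/4, modulus 3/4.
Denominator factor (j**2 - j/10 - 5): discriminant 2001/100, real irrational roots 1/20 + (1/20)*sqrt(2001) and 1/20 - (1/20)*sqrt(2001); poles of order 1, moduli 1/20 + (1/20)*sqrt(2001) and -1/20 + (1/20)*sqrt(2001).
The radius of convergence is the smallest modulus among the singular points: 3/4.

The radius of convergence is 3/4.


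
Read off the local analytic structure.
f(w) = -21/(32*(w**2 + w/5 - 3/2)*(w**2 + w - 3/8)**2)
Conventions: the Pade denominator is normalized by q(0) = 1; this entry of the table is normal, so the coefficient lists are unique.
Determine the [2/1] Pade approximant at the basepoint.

The Pade approximant has numerator coefficients [28/9, 12376/4059, 9800/891]; denominator coefficients [1, -30352/6765].

Taylor coefficients needed (expand at 0): a_0 = 28/9, a_1 = 2296/135, a_2 = 176792/2025, a_3 = 11897984/30375.
Write the denominator as Q(w) = 1 + q1*w. Requiring Q*f - P = O(w^4) with deg P <= 2 kills the coefficients of w^3..w^3 in Q*f:
  w^3: a_3 + q1*a_2 = 0, i.e. 11897984/30375 + (176792/2025)*q1 = 0.
Solving this linear system: q1 = -30352/6765.
The numerator is Q*f truncated at degree 2: P0 = a_0 = 28/9; P1 = a_1 + q1*a_0 = 12376/4059; P2 = a_2 + q1*a_1 = 9800/891.


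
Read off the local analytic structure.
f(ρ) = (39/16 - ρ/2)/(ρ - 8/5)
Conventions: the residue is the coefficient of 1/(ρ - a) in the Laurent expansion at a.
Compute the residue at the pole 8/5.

The residue is 131/80.

At the order-1 pole 8/5 set g(ρ) = (ρ - (8/5))*f(ρ) = 39/16 - ρ/2.
Simple pole: residue = g(a) at a = 8/5, which is 131/80.


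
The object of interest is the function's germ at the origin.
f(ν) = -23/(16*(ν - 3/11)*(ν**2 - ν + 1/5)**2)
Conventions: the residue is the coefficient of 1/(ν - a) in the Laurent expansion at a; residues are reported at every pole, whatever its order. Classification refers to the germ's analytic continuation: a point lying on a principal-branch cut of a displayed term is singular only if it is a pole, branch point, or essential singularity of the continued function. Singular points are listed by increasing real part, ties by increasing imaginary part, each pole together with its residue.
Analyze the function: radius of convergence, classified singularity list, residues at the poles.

Radius of convergence at 0: 3/11.
At 3/11: a pole of order 1; residue -8418575/16.
At 1/2 - (1/10)*sqrt(5): a pole of order 2; residue 8418575/32 + (3763375/32)*sqrt(5).
At 1/2 + (1/10)*sqrt(5): a pole of order 2; residue 8418575/32 - (3763375/32)*sqrt(5).


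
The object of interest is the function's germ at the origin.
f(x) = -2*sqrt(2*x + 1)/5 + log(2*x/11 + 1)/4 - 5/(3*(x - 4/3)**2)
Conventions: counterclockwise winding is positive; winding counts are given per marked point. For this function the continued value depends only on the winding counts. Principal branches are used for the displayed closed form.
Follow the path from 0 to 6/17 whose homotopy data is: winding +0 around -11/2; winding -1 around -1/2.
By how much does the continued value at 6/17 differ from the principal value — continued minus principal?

The rational part is single-valued and drops out of the difference; each branch term changes only by its own monodromy.
(-2/5)*sqrt(1 - x/(-1/2)): winding -1 is odd, the square root flips sign, contributing -2*(-2/5)*sqrt(1 - (6/17)/(-1/2)) = -2*(-2/5)*sqrt(29/17) = (4/85)*sqrt(493).
(1/4)*log(1 - x/(-11/2)): winding 0 around -11/2, so this term returns to its principal value, contribution 0.
Summing the contributions at x = 6/17 gives (4/85)*sqrt(493).

Continued minus principal equals (4/85)*sqrt(493).


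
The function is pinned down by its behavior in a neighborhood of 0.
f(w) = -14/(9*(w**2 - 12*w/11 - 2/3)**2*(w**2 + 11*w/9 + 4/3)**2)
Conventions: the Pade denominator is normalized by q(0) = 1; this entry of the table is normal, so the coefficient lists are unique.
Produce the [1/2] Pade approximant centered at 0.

Taylor coefficients needed (expand at 0): a_0 = -63/32, a_1 = 7077/704, a_2 = -2201997/61952, a_3 = 220478965/2044416.
Write the denominator as Q(w) = 1 + q1*w + q2*w^2. Requiring Q*f - P = O(w^4) with deg P <= 1 kills the coefficients of w^2..w^3 in Q*f:
  w^2: a_2 + q1*a_1 + q2*a_0 = 0, i.e. -2201997/61952 + (7077/704)*q1 + (-63/32)*q2 = 0.
  w^3: a_3 + q1*a_2 + q2*a_1 = 0, i.e. 220478965/2044416 + (-2201997/61952)*q1 + (7077/704)*q2 = 0.
Solving this linear system: q1 = 43016437/9220530, q2 = 14039015521/2434219920.
The numerator is Q*f truncated at degree 1: P0 = a_0 = -63/32; P1 = a_1 + q1*a_0 = 1939707/2235280.

The Pade approximant has numerator coefficients [-63/32, 1939707/2235280]; denominator coefficients [1, 43016437/9220530, 14039015521/2434219920].


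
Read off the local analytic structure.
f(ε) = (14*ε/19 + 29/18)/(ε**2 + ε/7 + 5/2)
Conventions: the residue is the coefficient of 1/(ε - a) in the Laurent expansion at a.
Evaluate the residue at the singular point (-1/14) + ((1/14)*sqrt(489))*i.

The factor ε**2 + ε/7 + 5/2 splits as (ε - a)(ε - a') with a = (-1/14) + ((1/14)*sqrt(489))*i, a' = (-1/14) - ((1/14)*sqrt(489))*i. At the order-1 pole a set g(ε) = (ε - a)*f(ε) = [14*ε/19 + 29/18] / (ε - a').
Simple pole: residue = g(a) at a = (-1/14) + ((1/14)*sqrt(489))*i, which is (7/19) - ((3731/167238)*sqrt(489))*i.

The residue is (7/19) - ((3731/167238)*sqrt(489))*i.


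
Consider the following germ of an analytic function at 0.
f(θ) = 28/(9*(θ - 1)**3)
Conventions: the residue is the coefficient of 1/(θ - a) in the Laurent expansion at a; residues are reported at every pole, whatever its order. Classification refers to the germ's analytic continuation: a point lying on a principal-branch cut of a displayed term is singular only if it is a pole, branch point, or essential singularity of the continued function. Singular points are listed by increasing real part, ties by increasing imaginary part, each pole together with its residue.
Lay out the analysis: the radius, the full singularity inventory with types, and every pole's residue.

Radius of convergence at 0: 1.
At 1: a pole of order 3; residue 0.

Denominator factor (θ - 1)^3: pole of order 3 at 1, modulus 1.
The radius of convergence is the smallest modulus among the singular points: 1.
At the order-3 pole 1 set g(θ) = (θ - (1))^3*f(θ) = 28/9.
Order-3 pole: residue = g''(a)/2; g''(1) = 0, so the residue is 0.


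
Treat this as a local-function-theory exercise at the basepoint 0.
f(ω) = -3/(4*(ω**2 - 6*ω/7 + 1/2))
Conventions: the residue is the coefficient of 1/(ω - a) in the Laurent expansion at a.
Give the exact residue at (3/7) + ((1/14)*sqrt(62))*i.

The residue is ((21/248)*sqrt(62))*i.

The factor ω**2 - 6*ω/7 + 1/2 splits as (ω - a)(ω - a') with a = (3/7) + ((1/14)*sqrt(62))*i, a' = (3/7) - ((1/14)*sqrt(62))*i. At the order-1 pole a set g(ω) = (ω - a)*f(ω) = [-3/4] / (ω - a').
Simple pole: residue = g(a) at a = (3/7) + ((1/14)*sqrt(62))*i, which is ((21/248)*sqrt(62))*i.


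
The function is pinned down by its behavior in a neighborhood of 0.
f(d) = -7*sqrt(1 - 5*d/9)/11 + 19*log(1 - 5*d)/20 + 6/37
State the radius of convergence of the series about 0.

The radius of convergence is 1/5.

Branch term (-7/11)*sqrt(1 - d/(9/5)): its argument vanishes at d = 9/5, a square-root branch point, modulus 9/5.
Branch term (19/20)*log(1 - d/(1/5)): its argument vanishes at d = 1/5, a logarithmic branch point, modulus 1/5.
The radius of convergence is the smallest modulus among the singular points: 1/5.


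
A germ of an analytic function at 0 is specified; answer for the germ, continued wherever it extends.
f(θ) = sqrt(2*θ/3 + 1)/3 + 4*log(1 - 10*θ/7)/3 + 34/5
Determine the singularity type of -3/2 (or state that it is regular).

The point is an algebraic (square-root) branch point.

The term (1/3)*sqrt(1 - θ/(-3/2)) has argument 1 - -3/2/(-3/2) = 0 at -3/2: a square-root (algebraic, two-sheeted) branch point; the remaining terms are analytic or single-valued there.


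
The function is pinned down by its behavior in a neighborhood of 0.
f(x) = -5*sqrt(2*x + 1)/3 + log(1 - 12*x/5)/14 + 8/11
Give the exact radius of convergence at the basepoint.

The radius of convergence is 5/12.

Branch term (1/14)*log(1 - x/(5/12)): its argument vanishes at x = 5/12, a logarithmic branch point, modulus 5/12.
Branch term (-5/3)*sqrt(1 - x/(-1/2)): its argument vanishes at x = -1/2, a square-root branch point, modulus 1/2.
The radius of convergence is the smallest modulus among the singular points: 5/12.


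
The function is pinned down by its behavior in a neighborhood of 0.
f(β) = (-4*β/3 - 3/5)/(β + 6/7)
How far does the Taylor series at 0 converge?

The radius of convergence is 6/7.

Denominator factor (β + 6/7): pole of order 1 at -6/7, modulus 6/7.
The radius of convergence is the smallest modulus among the singular points: 6/7.


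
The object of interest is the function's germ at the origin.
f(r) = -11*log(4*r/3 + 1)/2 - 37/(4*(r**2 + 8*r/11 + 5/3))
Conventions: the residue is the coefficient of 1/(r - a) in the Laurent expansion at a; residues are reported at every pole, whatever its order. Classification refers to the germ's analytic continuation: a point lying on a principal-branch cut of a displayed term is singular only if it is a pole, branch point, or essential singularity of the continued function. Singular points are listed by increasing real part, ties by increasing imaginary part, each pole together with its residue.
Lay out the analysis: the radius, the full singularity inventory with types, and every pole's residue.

Radius of convergence at 0: 3/4.
At -3/4: a logarithmic branch point.
At (-4/11) - ((1/33)*sqrt(1671))*i: a pole of order 1; residue -((407/4456)*sqrt(1671))*i.
At (-4/11) + ((1/33)*sqrt(1671))*i: a pole of order 1; residue ((407/4456)*sqrt(1671))*i.

Denominator factor (r**2 + 8*r/11 + 5/3): discriminant -2228/363, complex-conjugate roots (-4/11) + ((1/33)*sqrt(1671))*i and (-4/11) - ((1/33)*sqrt(1671))*i; poles of order 1, moduli (1/3)*sqrt(15) and (1/3)*sqrt(15).
Branch term (-11/2)*log(1 - r/(-3/4)): its argument vanishes at r = -3/4, a logarithmic branch point, modulus 3/4.
The radius of convergence is the smallest modulus among the singular points: 3/4.
The branch term is analytic at (-4/11) - ((1/33)*sqrt(1671))*i and contributes nothing to the residue; only the rational part matters.
The factor r**2 + 8*r/11 + 5/3 splits as (r - a)(r - a') with a = (-4/11) - ((1/33)*sqrt(1671))*i, a' = (-4/11) + ((1/33)*sqrt(1671))*i. At the order-1 pole a set g(r) = (r - a)*(rational part) = [-37/4] / (r - a').
Simple pole: residue = g(a) at a = (-4/11) - ((1/33)*sqrt(1671))*i, which is -((407/4456)*sqrt(1671))*i.
The branch term is analytic at (-4/11) + ((1/33)*sqrt(1671))*i and contributes nothing to the residue; only the rational part matters.
The factor r**2 + 8*r/11 + 5/3 splits as (r - a)(r - a') with a = (-4/11) + ((1/33)*sqrt(1671))*i, a' = (-4/11) - ((1/33)*sqrt(1671))*i. At the order-1 pole a set g(r) = (r - a)*(rational part) = [-37/4] / (r - a').
Simple pole: residue = g(a) at a = (-4/11) + ((1/33)*sqrt(1671))*i, which is ((407/4456)*sqrt(1671))*i.
List the singular points by increasing real part (a conjugate pair: the negative imaginary part first).


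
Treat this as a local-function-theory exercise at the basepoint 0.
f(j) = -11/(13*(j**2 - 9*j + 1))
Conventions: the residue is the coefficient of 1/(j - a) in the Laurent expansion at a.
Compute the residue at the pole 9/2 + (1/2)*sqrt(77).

The residue is -(1/91)*sqrt(77).

The factor j**2 - 9*j + 1 splits as (j - a)(j - a') with a = 9/2 + (1/2)*sqrt(77), a' = 9/2 - (1/2)*sqrt(77). At the order-1 pole a set g(j) = (j - a)*f(j) = [-11/13] / (j - a').
Simple pole: residue = g(a) at a = 9/2 + (1/2)*sqrt(77), which is -(1/91)*sqrt(77).


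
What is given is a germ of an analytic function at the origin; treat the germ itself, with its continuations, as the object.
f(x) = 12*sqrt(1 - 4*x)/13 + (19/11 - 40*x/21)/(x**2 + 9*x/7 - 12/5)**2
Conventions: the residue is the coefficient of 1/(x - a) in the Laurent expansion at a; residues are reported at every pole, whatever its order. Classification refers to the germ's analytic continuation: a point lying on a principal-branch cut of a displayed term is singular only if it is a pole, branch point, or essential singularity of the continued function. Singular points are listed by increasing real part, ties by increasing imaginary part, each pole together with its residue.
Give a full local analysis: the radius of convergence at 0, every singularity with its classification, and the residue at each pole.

Radius of convergence at 0: 1/4.
At -9/14 - (1/70)*sqrt(13785): a pole of order 2; residue (111370/83611539)*sqrt(13785).
At 1/4: an algebraic (square-root) branch point.
At -9/14 + (1/70)*sqrt(13785): a pole of order 2; residue -(111370/83611539)*sqrt(13785).

Denominator factor (x**2 + 9*x/7 - 12/5)^2: discriminant 2757/245, real irrational roots -9/14 + (1/70)*sqrt(13785) and -9/14 - (1/70)*sqrt(13785); poles of order 2, moduli -9/14 + (1/70)*sqrt(13785) and 9/14 + (1/70)*sqrt(13785).
Branch term (12/13)*sqrt(1 - x/(1/4)): its argument vanishes at x = 1/4, a square-root branch point, modulus 1/4.
The radius of convergence is the smallest modulus among the singular points: 1/4.
The branch term is analytic at -9/14 - (1/70)*sqrt(13785) and contributes nothing to the residue; only the rational part matters.
The factor x**2 + 9*x/7 - 12/5 splits as (x - a)(x - a') with a = -9/14 - (1/70)*sqrt(13785), a' = -9/14 + (1/70)*sqrt(13785). At the order-2 pole a set g(x) = (x - a)^2*(rational part) = [19/11 - 40*x/21] / (x - a')^2.
Order-2 pole: residue = g'(a); g'(-9/14 - (1/70)*sqrt(13785)) = (111370/83611539)*sqrt(13785), so the residue is (111370/83611539)*sqrt(13785).
The branch term is analytic at -9/14 + (1/70)*sqrt(13785) and contributes nothing to the residue; only the rational part matters.
The factor x**2 + 9*x/7 - 12/5 splits as (x - a)(x - a') with a = -9/14 + (1/70)*sqrt(13785), a' = -9/14 - (1/70)*sqrt(13785). At the order-2 pole a set g(x) = (x - a)^2*(rational part) = [19/11 - 40*x/21] / (x - a')^2.
Order-2 pole: residue = g'(a); g'(-9/14 + (1/70)*sqrt(13785)) = -(111370/83611539)*sqrt(13785), so the residue is -(111370/83611539)*sqrt(13785).
List the singular points by increasing real part (a conjugate pair: the negative imaginary part first).
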